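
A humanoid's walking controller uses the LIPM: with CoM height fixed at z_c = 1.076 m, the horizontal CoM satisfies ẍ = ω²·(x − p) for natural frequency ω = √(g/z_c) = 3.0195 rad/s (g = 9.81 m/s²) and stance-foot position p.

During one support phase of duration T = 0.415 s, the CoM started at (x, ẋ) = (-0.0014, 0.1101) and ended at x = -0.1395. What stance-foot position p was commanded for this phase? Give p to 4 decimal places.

p = 0.2188

ωT = 3.0195·0.415 = 1.253092; cosh(ωT) = 1.893387, sinh(ωT) = 1.607767
x(T) = p + (x₀−p)·cosh(ωT) + (ẋ₀/ω)·sinh(ωT) ⇒ p·(1 − cosh) = x(T) − x₀·cosh − (ẋ₀/ω)·sinh
numerator   = -0.1395 − (-0.0014)·1.893387 − (0.1101/3.0195)·1.607767 = -0.195473
denominator = 1 − 1.893387 = -0.893387
p = -0.195473 / -0.893387 = 0.2188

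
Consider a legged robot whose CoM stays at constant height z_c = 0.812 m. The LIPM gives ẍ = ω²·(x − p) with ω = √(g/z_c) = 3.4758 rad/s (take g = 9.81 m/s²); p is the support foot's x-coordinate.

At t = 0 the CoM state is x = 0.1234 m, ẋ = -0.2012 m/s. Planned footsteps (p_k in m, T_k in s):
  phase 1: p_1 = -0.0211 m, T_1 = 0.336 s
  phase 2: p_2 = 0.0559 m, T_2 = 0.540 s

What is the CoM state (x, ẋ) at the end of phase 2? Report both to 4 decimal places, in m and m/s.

x = 0.7130, ẋ = 2.2914

phase 1: p=-0.0211, T=0.336, ωT=1.167869, cosh=1.763081, sinh=1.452052; start (x,ẋ)=(0.123400, -0.201200) → end (x,ẋ)=(0.149612, 0.374566)
phase 2: p=0.0559, T=0.540, ωT=1.876932, cosh=3.343244, sinh=3.190185; start (x,ẋ)=(0.149612, 0.374566) → end (x,ẋ)=(0.712988, 2.291383)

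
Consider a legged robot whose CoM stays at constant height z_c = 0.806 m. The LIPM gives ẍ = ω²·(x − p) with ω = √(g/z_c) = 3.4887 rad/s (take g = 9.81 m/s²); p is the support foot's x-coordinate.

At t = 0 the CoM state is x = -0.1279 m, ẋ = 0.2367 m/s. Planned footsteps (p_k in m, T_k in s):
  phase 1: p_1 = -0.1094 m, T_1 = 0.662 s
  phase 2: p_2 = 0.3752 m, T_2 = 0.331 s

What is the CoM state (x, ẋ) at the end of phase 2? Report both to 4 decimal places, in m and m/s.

phase 1: p=-0.1094, T=0.662, ωT=2.309519, cosh=5.084447, sinh=4.985138; start (x,ẋ)=(-0.127900, 0.236700) → end (x,ẋ)=(0.134767, 0.881743)
phase 2: p=0.3752, T=0.331, ωT=1.154760, cosh=1.744197, sinh=1.429064; start (x,ẋ)=(0.134767, 0.881743) → end (x,ẋ)=(0.317024, 0.339239)

x = 0.3170, ẋ = 0.3392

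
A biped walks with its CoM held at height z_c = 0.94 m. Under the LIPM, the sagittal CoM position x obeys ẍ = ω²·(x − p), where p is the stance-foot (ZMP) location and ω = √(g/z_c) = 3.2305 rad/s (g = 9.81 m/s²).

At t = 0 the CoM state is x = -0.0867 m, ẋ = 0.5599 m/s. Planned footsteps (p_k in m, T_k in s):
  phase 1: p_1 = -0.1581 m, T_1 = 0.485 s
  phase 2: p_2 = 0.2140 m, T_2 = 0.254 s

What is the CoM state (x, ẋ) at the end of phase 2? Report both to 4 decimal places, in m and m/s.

x = 1.0366, ẋ = 3.2167

phase 1: p=-0.1581, T=0.485, ωT=1.566793, cosh=2.499985, sinh=2.291271; start (x,ẋ)=(-0.086700, 0.559900) → end (x,ẋ)=(0.417515, 1.928241)
phase 2: p=0.2140, T=0.254, ωT=0.820547, cosh=1.355966, sinh=0.915776; start (x,ẋ)=(0.417515, 1.928241) → end (x,ẋ)=(1.036573, 3.216710)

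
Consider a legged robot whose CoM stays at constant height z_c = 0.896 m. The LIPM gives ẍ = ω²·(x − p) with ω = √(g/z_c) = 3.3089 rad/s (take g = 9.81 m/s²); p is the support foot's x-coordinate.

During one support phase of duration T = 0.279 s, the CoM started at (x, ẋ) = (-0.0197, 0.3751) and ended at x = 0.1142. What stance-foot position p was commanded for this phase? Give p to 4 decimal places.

p = -0.0497

ωT = 3.3089·0.279 = 0.923183; cosh(ωT) = 1.457271, sinh(ωT) = 1.060019
x(T) = p + (x₀−p)·cosh(ωT) + (ẋ₀/ω)·sinh(ωT) ⇒ p·(1 − cosh) = x(T) − x₀·cosh − (ẋ₀/ω)·sinh
numerator   = 0.1142 − (-0.0197)·1.457271 − (0.3751/3.3089)·1.060019 = 0.022744
denominator = 1 − 1.457271 = -0.457271
p = 0.022744 / -0.457271 = -0.0497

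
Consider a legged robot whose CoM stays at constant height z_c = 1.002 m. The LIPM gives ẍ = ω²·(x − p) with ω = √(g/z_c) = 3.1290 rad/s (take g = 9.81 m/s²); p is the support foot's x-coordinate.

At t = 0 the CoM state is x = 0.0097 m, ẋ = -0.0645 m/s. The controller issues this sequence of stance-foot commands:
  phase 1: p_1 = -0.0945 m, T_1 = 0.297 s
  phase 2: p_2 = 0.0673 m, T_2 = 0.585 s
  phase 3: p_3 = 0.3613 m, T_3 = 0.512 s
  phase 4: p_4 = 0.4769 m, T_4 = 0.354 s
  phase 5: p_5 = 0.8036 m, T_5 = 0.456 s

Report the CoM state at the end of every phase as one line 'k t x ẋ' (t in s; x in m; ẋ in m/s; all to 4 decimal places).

phase 1: p=-0.0945, T=0.297, ωT=0.929313, cosh=1.463797, sinh=1.068972; start (x,ẋ)=(0.009700, -0.064500) → end (x,ẋ)=(0.035992, 0.254115)
phase 2: p=0.0673, T=0.585, ωT=1.830465, cosh=3.198563, sinh=3.038224; start (x,ẋ)=(0.035992, 0.254115) → end (x,ẋ)=(0.213903, 0.515171)
phase 3: p=0.3613, T=0.512, ωT=1.602048, cosh=2.582335, sinh=2.380852; start (x,ẋ)=(0.213903, 0.515171) → end (x,ẋ)=(0.372664, 0.232280)
phase 4: p=0.4769, T=0.354, ωT=1.107666, cosh=1.678807, sinh=1.348478; start (x,ẋ)=(0.372664, 0.232280) → end (x,ẋ)=(0.402011, -0.049860)
phase 5: p=0.8036, T=0.456, ωT=1.426824, cosh=2.202759, sinh=1.962689; start (x,ẋ)=(0.402011, -0.049860) → end (x,ẋ)=(-0.112279, -2.576091)

1 0.2970 0.0360 0.2541
2 0.8820 0.2139 0.5152
3 1.3940 0.3727 0.2323
4 1.7480 0.4020 -0.0499
5 2.2040 -0.1123 -2.5761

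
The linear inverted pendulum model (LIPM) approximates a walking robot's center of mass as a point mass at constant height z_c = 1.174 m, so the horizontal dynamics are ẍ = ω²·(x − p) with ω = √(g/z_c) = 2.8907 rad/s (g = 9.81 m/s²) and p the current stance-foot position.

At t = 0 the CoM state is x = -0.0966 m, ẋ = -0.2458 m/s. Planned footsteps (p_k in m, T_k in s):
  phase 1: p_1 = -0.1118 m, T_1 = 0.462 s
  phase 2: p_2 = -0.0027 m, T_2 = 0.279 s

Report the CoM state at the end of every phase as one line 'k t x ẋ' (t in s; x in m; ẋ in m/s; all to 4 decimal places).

1 0.4620 -0.2314 -0.4218
2 0.7410 -0.4407 -1.1594

phase 1: p=-0.1118, T=0.462, ωT=1.335503, cosh=2.032468, sinh=1.769442; start (x,ẋ)=(-0.096600, -0.245800) → end (x,ẋ)=(-0.231364, -0.421834)
phase 2: p=-0.0027, T=0.279, ωT=0.806505, cosh=1.343241, sinh=0.896825; start (x,ẋ)=(-0.231364, -0.421834) → end (x,ẋ)=(-0.440723, -1.159426)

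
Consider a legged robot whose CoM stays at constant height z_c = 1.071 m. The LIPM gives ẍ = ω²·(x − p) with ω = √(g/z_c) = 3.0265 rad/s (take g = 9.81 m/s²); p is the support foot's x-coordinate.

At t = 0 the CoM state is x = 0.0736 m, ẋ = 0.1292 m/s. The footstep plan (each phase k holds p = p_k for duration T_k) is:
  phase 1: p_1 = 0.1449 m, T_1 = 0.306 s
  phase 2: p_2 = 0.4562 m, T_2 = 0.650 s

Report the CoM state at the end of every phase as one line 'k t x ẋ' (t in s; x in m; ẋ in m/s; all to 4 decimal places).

1 0.3060 0.0862 -0.0410
2 0.9560 -0.9400 -4.0747

phase 1: p=0.1449, T=0.306, ωT=0.926109, cosh=1.460379, sinh=1.064287; start (x,ẋ)=(0.073600, 0.129200) → end (x,ẋ)=(0.086209, -0.040981)
phase 2: p=0.4562, T=0.650, ωT=1.967225, cosh=3.645325, sinh=3.505481; start (x,ẋ)=(0.086209, -0.040981) → end (x,ẋ)=(-0.940004, -4.074749)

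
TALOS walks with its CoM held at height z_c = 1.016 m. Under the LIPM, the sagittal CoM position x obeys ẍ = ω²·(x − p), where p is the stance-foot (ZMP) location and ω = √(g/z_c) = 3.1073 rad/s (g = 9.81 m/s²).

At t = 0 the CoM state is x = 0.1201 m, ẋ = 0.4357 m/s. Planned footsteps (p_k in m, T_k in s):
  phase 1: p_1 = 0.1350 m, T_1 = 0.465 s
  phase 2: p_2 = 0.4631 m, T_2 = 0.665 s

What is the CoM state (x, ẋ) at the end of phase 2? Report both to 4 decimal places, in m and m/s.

x = 1.2431, ẋ = 2.5673

phase 1: p=0.1350, T=0.465, ωT=1.444894, cosh=2.238588, sinh=2.002817; start (x,ẋ)=(0.120100, 0.435700) → end (x,ẋ)=(0.382476, 0.882625)
phase 2: p=0.4631, T=0.665, ωT=2.066355, cosh=4.011316, sinh=3.884670; start (x,ẋ)=(0.382476, 0.882625) → end (x,ẋ)=(1.243129, 2.567293)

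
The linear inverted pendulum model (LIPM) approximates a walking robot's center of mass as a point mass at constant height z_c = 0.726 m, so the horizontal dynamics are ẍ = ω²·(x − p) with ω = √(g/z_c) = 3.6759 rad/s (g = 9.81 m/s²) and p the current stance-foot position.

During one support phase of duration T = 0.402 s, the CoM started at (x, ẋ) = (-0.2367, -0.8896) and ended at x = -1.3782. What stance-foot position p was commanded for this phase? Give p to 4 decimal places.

p = 0.2526

ωT = 3.6759·0.402 = 1.477712; cosh(ωT) = 2.305532, sinh(ωT) = 2.077373
x(T) = p + (x₀−p)·cosh(ωT) + (ẋ₀/ω)·sinh(ωT) ⇒ p·(1 − cosh) = x(T) − x₀·cosh − (ẋ₀/ω)·sinh
numerator   = -1.3782 − (-0.2367)·2.305532 − (-0.8896/3.6759)·2.077373 = -0.329738
denominator = 1 − 2.305532 = -1.305532
p = -0.329738 / -1.305532 = 0.2526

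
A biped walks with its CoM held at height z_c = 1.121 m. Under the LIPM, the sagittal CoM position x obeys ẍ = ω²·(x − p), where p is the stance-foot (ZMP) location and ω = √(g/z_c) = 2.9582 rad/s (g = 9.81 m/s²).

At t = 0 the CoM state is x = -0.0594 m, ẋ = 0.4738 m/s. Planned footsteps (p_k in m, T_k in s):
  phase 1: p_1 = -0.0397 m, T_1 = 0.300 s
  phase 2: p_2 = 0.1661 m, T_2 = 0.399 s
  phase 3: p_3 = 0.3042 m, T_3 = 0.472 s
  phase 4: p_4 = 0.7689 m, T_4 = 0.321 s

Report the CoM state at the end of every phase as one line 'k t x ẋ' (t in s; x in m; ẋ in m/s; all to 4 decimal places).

phase 1: p=-0.0397, T=0.300, ωT=0.887460, cosh=1.420326, sinh=1.008626; start (x,ẋ)=(-0.059400, 0.473800) → end (x,ẋ)=(0.093866, 0.614171)
phase 2: p=0.1661, T=0.399, ωT=1.180322, cosh=1.781301, sinh=1.474121; start (x,ẋ)=(0.093866, 0.614171) → end (x,ẋ)=(0.343482, 0.779030)
phase 3: p=0.3042, T=0.472, ωT=1.396270, cosh=2.143811, sinh=1.896293; start (x,ẋ)=(0.343482, 0.779030) → end (x,ẋ)=(0.887794, 1.890449)
phase 4: p=0.7689, T=0.321, ωT=0.949582, cosh=1.485766, sinh=1.098863; start (x,ẋ)=(0.887794, 1.890449) → end (x,ẋ)=(1.647781, 3.195248)

1 0.3000 0.0939 0.6142
2 0.6990 0.3435 0.7790
3 1.1710 0.8878 1.8904
4 1.4920 1.6478 3.1952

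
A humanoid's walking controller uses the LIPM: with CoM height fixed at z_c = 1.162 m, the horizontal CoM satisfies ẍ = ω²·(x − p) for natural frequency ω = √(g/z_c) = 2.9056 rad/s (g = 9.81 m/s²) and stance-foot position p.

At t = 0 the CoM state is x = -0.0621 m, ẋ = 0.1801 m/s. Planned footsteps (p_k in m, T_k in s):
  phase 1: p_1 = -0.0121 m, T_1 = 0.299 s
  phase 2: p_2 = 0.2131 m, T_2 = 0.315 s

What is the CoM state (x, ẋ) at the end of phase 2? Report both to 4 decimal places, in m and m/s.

x = -0.0869, ẋ = -0.5551

phase 1: p=-0.0121, T=0.299, ωT=0.868774, cosh=1.401726, sinh=0.982261; start (x,ẋ)=(-0.062100, 0.180100) → end (x,ẋ)=(-0.021302, 0.109748)
phase 2: p=0.2131, T=0.315, ωT=0.915264, cosh=1.448923, sinh=1.048512; start (x,ẋ)=(-0.021302, 0.109748) → end (x,ẋ)=(-0.086927, -0.555103)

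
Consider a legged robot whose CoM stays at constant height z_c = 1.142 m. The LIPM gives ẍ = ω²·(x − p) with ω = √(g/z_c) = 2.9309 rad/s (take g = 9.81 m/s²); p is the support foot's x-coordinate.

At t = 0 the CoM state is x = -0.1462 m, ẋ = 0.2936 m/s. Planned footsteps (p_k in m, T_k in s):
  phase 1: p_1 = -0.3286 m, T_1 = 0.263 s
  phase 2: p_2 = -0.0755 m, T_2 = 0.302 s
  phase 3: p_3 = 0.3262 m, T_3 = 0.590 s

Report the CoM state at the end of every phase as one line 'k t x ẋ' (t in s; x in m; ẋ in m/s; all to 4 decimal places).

phase 1: p=-0.3286, T=0.263, ωT=0.770827, cosh=1.312091, sinh=0.849461; start (x,ẋ)=(-0.146200, 0.293600) → end (x,ẋ)=(-0.004181, 0.839349)
phase 2: p=-0.0755, T=0.302, ωT=0.885132, cosh=1.417982, sinh=1.005322; start (x,ẋ)=(-0.004181, 0.839349) → end (x,ẋ)=(0.313533, 1.400324)
phase 3: p=0.3262, T=0.590, ωT=1.729231, cosh=2.906869, sinh=2.729449; start (x,ẋ)=(0.313533, 1.400324) → end (x,ẋ)=(1.593452, 3.969224)

1 0.2630 -0.0042 0.8393
2 0.5650 0.3135 1.4003
3 1.1550 1.5935 3.9692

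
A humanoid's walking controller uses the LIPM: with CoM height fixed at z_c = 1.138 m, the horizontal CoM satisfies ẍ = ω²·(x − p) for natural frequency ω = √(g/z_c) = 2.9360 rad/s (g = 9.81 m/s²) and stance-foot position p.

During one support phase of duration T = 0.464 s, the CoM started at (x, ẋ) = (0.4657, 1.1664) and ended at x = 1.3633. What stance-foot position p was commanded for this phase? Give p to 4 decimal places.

ωT = 2.9360·0.464 = 1.362304; cosh(ωT) = 2.080625, sinh(ωT) = 1.824555
x(T) = p + (x₀−p)·cosh(ωT) + (ẋ₀/ω)·sinh(ωT) ⇒ p·(1 − cosh) = x(T) − x₀·cosh − (ẋ₀/ω)·sinh
numerator   = 1.3633 − (0.4657)·2.080625 − (1.1664/2.9360)·1.824555 = -0.330498
denominator = 1 − 2.080625 = -1.080625
p = -0.330498 / -1.080625 = 0.3058

p = 0.3058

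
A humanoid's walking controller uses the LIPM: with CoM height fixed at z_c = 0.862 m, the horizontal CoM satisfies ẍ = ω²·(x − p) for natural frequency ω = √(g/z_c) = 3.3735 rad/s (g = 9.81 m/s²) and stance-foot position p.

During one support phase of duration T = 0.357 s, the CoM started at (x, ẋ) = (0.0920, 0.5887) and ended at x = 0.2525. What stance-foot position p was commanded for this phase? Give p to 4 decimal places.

ωT = 3.3735·0.357 = 1.204339; cosh(ωT) = 1.817223, sinh(ωT) = 1.517333
x(T) = p + (x₀−p)·cosh(ωT) + (ẋ₀/ω)·sinh(ωT) ⇒ p·(1 − cosh) = x(T) − x₀·cosh − (ẋ₀/ω)·sinh
numerator   = 0.2525 − (0.0920)·1.817223 − (0.5887/3.3735)·1.517333 = -0.179470
denominator = 1 − 1.817223 = -0.817223
p = -0.179470 / -0.817223 = 0.2196

p = 0.2196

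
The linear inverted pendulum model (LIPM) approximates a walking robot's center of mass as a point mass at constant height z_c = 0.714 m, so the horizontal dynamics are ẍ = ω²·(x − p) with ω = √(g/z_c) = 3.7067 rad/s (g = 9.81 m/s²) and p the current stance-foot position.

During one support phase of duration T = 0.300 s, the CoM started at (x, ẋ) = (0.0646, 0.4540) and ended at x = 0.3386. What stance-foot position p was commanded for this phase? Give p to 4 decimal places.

ωT = 3.7067·0.300 = 1.112010; cosh(ωT) = 1.684680, sinh(ωT) = 1.355783
x(T) = p + (x₀−p)·cosh(ωT) + (ẋ₀/ω)·sinh(ωT) ⇒ p·(1 − cosh) = x(T) − x₀·cosh − (ẋ₀/ω)·sinh
numerator   = 0.3386 − (0.0646)·1.684680 − (0.4540/3.7067)·1.355783 = 0.063712
denominator = 1 − 1.684680 = -0.684680
p = 0.063712 / -0.684680 = -0.0931

p = -0.0931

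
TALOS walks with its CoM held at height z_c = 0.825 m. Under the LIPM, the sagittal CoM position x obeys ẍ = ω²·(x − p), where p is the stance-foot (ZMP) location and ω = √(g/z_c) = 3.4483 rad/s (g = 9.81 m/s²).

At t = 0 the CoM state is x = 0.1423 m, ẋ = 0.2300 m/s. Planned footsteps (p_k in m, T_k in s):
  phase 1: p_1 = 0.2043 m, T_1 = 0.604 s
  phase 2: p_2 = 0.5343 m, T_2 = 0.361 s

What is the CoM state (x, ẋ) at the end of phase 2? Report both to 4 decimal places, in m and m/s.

phase 1: p=0.2043, T=0.604, ωT=2.082773, cosh=4.075641, sinh=3.951057; start (x,ẋ)=(0.142300, 0.230000) → end (x,ẋ)=(0.215144, 0.092683)
phase 2: p=0.5343, T=0.361, ωT=1.244836, cosh=1.880177, sinh=1.592189; start (x,ẋ)=(0.215144, 0.092683) → end (x,ẋ)=(-0.022975, -1.578017)

x = -0.0230, ẋ = -1.5780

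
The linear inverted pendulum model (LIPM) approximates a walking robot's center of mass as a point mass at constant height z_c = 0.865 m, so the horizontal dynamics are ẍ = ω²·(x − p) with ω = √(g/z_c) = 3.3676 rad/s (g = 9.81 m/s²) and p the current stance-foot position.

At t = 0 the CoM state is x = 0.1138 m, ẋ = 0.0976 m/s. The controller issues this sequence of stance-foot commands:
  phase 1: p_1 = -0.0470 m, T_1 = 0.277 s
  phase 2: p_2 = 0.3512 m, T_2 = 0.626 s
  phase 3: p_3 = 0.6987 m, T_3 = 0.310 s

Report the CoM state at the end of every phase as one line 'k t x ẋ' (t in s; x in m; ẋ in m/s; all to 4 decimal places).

1 0.2770 0.2201 0.7249
2 0.9030 0.6766 1.2376
3 1.2130 1.1207 1.8829

phase 1: p=-0.0470, T=0.277, ωT=0.932825, cosh=1.467560, sinh=1.074120; start (x,ẋ)=(0.113800, 0.097600) → end (x,ẋ)=(0.220114, 0.724880)
phase 2: p=0.3512, T=0.626, ωT=2.108118, cosh=4.177098, sinh=4.055631; start (x,ẋ)=(0.220114, 0.724880) → end (x,ẋ)=(0.676621, 1.237556)
phase 3: p=0.6987, T=0.310, ωT=1.043956, cosh=1.596245, sinh=1.244186; start (x,ẋ)=(0.676621, 1.237556) → end (x,ẋ)=(1.120681, 1.882932)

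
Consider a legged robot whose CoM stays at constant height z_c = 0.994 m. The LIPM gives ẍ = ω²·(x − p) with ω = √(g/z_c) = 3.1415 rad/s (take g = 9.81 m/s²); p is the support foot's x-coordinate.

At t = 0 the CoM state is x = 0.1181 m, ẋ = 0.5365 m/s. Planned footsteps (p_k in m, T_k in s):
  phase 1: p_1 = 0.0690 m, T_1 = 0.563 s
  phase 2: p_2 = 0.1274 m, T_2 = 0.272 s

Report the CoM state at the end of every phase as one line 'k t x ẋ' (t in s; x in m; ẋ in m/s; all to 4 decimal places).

phase 1: p=0.0690, T=0.563, ωT=1.768664, cosh=3.016789, sinh=2.846229; start (x,ẋ)=(0.118100, 0.536500) → end (x,ẋ)=(0.703198, 2.057532)
phase 2: p=0.1274, T=0.272, ωT=0.854488, cosh=1.387836, sinh=0.962335; start (x,ẋ)=(0.703198, 2.057532) → end (x,ẋ)=(1.556797, 4.596256)

1 0.5630 0.7032 2.0575
2 0.8350 1.5568 4.5963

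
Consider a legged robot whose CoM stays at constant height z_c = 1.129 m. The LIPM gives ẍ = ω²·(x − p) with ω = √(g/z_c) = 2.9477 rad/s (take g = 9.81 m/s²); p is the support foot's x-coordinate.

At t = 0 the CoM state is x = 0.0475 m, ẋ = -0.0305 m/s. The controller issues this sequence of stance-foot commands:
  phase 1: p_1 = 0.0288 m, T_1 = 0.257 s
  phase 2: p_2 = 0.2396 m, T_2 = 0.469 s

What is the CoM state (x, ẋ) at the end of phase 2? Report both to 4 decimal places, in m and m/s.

phase 1: p=0.0288, T=0.257, ωT=0.757559, cosh=1.300936, sinh=0.832127; start (x,ẋ)=(0.047500, -0.030500) → end (x,ẋ)=(0.044517, 0.006190)
phase 2: p=0.2396, T=0.469, ωT=1.382471, cosh=2.117847, sinh=1.866890; start (x,ẋ)=(0.044517, 0.006190) → end (x,ẋ)=(-0.169635, -1.060436)

x = -0.1696, ẋ = -1.0604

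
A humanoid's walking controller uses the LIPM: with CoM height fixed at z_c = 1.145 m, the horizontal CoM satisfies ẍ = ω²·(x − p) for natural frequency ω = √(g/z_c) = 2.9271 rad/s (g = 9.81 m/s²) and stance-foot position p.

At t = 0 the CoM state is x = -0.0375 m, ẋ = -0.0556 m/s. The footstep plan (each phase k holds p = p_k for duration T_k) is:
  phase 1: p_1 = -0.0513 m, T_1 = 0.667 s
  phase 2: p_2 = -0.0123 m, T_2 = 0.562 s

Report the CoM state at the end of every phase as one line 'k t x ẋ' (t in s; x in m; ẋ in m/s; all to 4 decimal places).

1 0.6670 -0.0673 -0.0604
2 1.2290 -0.2115 -0.5636

phase 1: p=-0.0513, T=0.667, ωT=1.952376, cosh=3.593671, sinh=3.451735; start (x,ẋ)=(-0.037500, -0.055600) → end (x,ẋ)=(-0.067273, -0.060379)
phase 2: p=-0.0123, T=0.562, ωT=1.645030, cosh=2.687087, sinh=2.494080; start (x,ẋ)=(-0.067273, -0.060379) → end (x,ẋ)=(-0.211463, -0.563567)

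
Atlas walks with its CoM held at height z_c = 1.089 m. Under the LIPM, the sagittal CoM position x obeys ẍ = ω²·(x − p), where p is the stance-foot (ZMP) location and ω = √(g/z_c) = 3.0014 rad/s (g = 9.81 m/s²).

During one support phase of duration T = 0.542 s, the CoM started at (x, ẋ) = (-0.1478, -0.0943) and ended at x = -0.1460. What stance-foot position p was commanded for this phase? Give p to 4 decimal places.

ωT = 3.0014·0.542 = 1.626759; cosh(ωT) = 2.641962, sinh(ωT) = 2.445397
x(T) = p + (x₀−p)·cosh(ωT) + (ẋ₀/ω)·sinh(ωT) ⇒ p·(1 − cosh) = x(T) − x₀·cosh − (ẋ₀/ω)·sinh
numerator   = -0.1460 − (-0.1478)·2.641962 − (-0.0943/3.0014)·2.445397 = 0.321313
denominator = 1 − 2.641962 = -1.641962
p = 0.321313 / -1.641962 = -0.1957

p = -0.1957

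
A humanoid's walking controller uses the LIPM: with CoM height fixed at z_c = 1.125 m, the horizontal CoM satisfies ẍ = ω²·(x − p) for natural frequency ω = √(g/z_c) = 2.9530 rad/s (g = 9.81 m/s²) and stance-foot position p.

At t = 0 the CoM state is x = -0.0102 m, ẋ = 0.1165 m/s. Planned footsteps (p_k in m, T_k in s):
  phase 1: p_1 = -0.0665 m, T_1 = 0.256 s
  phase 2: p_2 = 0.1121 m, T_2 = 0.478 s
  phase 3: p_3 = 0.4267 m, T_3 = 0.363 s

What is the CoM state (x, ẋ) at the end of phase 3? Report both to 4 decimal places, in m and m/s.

x = 0.0579, ẋ = -0.7288

phase 1: p=-0.0665, T=0.256, ωT=0.755968, cosh=1.299614, sinh=0.830058; start (x,ẋ)=(-0.010200, 0.116500) → end (x,ẋ)=(0.039415, 0.289405)
phase 2: p=0.1121, T=0.478, ωT=1.411534, cosh=2.173006, sinh=1.929237; start (x,ẋ)=(0.039415, 0.289405) → end (x,ẋ)=(0.143228, 0.214792)
phase 3: p=0.4267, T=0.363, ωT=1.071939, cosh=1.631691, sinh=1.289347; start (x,ẋ)=(0.143228, 0.214792) → end (x,ẋ)=(0.057945, -0.728828)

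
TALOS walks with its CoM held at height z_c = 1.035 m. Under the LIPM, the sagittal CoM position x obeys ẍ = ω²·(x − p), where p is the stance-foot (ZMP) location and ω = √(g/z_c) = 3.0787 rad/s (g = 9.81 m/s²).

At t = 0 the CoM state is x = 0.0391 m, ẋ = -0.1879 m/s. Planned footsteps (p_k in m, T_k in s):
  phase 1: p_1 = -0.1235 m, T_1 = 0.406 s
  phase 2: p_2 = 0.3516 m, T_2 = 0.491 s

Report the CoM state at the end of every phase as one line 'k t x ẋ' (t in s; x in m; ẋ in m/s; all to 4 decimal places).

phase 1: p=-0.1235, T=0.406, ωT=1.249952, cosh=1.888347, sinh=1.601829; start (x,ẋ)=(0.039100, -0.187900) → end (x,ẋ)=(0.085782, 0.447050)
phase 2: p=0.3516, T=0.491, ωT=1.511642, cosh=2.377358, sinh=2.156810; start (x,ẋ)=(0.085782, 0.447050) → end (x,ẋ)=(0.032840, -0.702280)

1 0.4060 0.0858 0.4470
2 0.8970 0.0328 -0.7023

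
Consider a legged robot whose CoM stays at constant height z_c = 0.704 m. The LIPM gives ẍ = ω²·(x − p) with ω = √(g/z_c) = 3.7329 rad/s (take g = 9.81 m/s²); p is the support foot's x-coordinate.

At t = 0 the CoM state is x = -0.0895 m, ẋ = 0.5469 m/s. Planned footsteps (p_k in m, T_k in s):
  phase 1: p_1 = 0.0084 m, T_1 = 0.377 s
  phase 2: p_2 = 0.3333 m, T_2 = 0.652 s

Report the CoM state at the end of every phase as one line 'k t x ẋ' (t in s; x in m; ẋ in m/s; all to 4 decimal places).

1 0.3770 0.0778 0.4823
2 1.0290 -0.4039 -2.6259

phase 1: p=0.0084, T=0.377, ωT=1.407303, cosh=2.164864, sinh=1.920061; start (x,ẋ)=(-0.089500, 0.546900) → end (x,ẋ)=(0.077764, 0.482276)
phase 2: p=0.3333, T=0.652, ωT=2.433851, cosh=5.745203, sinh=5.657504; start (x,ẋ)=(0.077764, 0.482276) → end (x,ẋ)=(-0.403877, -2.625860)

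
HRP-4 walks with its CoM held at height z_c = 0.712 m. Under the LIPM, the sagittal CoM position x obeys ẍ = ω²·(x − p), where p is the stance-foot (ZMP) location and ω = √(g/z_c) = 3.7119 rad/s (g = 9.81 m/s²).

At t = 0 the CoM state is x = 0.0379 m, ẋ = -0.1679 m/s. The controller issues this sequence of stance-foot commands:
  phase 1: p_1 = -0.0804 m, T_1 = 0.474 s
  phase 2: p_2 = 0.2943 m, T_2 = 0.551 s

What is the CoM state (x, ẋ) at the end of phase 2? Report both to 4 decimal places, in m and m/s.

phase 1: p=-0.0804, T=0.474, ωT=1.759441, cosh=2.990664, sinh=2.818523; start (x,ẋ)=(0.037900, -0.167900) → end (x,ẋ)=(0.145906, 0.735531)
phase 2: p=0.2943, T=0.551, ωT=2.045257, cosh=3.930246, sinh=3.800899; start (x,ẋ)=(0.145906, 0.735531) → end (x,ẋ)=(0.464240, 0.797187)

x = 0.4642, ẋ = 0.7972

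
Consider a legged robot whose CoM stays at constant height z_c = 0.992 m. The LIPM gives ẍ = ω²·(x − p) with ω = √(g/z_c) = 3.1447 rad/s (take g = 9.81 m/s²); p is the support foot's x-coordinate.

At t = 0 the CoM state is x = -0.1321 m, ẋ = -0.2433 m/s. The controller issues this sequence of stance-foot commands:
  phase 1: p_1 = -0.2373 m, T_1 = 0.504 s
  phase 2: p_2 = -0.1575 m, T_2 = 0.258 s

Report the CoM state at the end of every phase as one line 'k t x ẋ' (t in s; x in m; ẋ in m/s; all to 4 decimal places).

phase 1: p=-0.2373, T=0.504, ωT=1.584929, cosh=2.541953, sinh=2.336991; start (x,ẋ)=(-0.132100, -0.243300) → end (x,ẋ)=(-0.150695, 0.154672)
phase 2: p=-0.1575, T=0.258, ωT=0.811333, cosh=1.347586, sinh=0.903320; start (x,ẋ)=(-0.150695, 0.154672) → end (x,ẋ)=(-0.103901, 0.227763)

1 0.5040 -0.1507 0.1547
2 0.7620 -0.1039 0.2278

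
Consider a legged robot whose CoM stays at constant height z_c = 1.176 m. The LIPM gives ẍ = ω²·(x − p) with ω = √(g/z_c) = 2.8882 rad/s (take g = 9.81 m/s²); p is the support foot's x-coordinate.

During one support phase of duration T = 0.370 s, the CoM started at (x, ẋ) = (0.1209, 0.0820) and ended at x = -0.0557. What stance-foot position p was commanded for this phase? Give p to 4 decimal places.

p = 0.4605

ωT = 2.8882·0.370 = 1.068634; cosh(ωT) = 1.627439, sinh(ωT) = 1.283961
x(T) = p + (x₀−p)·cosh(ωT) + (ẋ₀/ω)·sinh(ωT) ⇒ p·(1 − cosh) = x(T) − x₀·cosh − (ẋ₀/ω)·sinh
numerator   = -0.0557 − (0.1209)·1.627439 − (0.0820/2.8882)·1.283961 = -0.288911
denominator = 1 − 1.627439 = -0.627439
p = -0.288911 / -0.627439 = 0.4605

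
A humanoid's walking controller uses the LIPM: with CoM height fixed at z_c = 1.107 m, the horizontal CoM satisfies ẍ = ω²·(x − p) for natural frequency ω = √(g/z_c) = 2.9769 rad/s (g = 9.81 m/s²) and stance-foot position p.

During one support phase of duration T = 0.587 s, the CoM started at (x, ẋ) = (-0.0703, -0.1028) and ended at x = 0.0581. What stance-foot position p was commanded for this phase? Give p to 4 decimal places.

p = -0.1850

ωT = 2.9769·0.587 = 1.747440; cosh(ωT) = 2.957055, sinh(ωT) = 2.782836
x(T) = p + (x₀−p)·cosh(ωT) + (ẋ₀/ω)·sinh(ωT) ⇒ p·(1 − cosh) = x(T) − x₀·cosh − (ẋ₀/ω)·sinh
numerator   = 0.0581 − (-0.0703)·2.957055 − (-0.1028/2.9769)·2.782836 = 0.362079
denominator = 1 − 2.957055 = -1.957055
p = 0.362079 / -1.957055 = -0.1850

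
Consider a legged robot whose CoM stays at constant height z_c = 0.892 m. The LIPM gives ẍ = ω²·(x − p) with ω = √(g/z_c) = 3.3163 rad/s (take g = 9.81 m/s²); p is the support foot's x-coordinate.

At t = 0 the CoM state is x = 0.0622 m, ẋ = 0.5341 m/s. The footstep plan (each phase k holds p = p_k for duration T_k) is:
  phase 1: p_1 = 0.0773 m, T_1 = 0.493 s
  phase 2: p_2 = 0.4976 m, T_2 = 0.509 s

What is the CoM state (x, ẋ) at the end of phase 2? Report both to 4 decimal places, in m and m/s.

phase 1: p=0.0773, T=0.493, ωT=1.634936, cosh=2.662047, sinh=2.467082; start (x,ẋ)=(0.062200, 0.534100) → end (x,ẋ)=(0.434434, 1.298257)
phase 2: p=0.4976, T=0.509, ωT=1.687997, cosh=2.796762, sinh=2.611873; start (x,ẋ)=(0.434434, 1.298257) → end (x,ẋ)=(1.343430, 3.083789)

x = 1.3434, ẋ = 3.0838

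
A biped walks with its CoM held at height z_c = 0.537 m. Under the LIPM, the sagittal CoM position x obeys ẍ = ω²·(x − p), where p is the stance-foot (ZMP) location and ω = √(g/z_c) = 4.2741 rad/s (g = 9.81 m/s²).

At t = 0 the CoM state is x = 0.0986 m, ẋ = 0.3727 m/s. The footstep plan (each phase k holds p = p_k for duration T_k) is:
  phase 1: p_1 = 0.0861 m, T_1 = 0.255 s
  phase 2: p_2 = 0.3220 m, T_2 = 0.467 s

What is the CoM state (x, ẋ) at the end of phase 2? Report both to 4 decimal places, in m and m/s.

phase 1: p=0.0861, T=0.255, ωT=1.089895, cosh=1.655107, sinh=1.318856; start (x,ẋ)=(0.098600, 0.372700) → end (x,ẋ)=(0.221793, 0.687320)
phase 2: p=0.3220, T=0.467, ωT=1.996005, cosh=3.747735, sinh=3.611858; start (x,ẋ)=(0.221793, 0.687320) → end (x,ẋ)=(0.527274, 1.028948)

x = 0.5273, ẋ = 1.0289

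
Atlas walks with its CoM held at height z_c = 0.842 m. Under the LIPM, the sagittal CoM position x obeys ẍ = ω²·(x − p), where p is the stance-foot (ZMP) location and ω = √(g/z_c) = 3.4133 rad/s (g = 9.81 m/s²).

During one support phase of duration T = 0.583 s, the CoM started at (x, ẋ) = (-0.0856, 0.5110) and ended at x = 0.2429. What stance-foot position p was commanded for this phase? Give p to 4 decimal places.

p = -0.0090

ωT = 3.4133·0.583 = 1.989954; cosh(ωT) = 3.725949, sinh(ωT) = 3.589247
x(T) = p + (x₀−p)·cosh(ωT) + (ẋ₀/ω)·sinh(ωT) ⇒ p·(1 − cosh) = x(T) − x₀·cosh − (ẋ₀/ω)·sinh
numerator   = 0.2429 − (-0.0856)·3.725949 − (0.5110/3.4133)·3.589247 = 0.024500
denominator = 1 − 3.725949 = -2.725949
p = 0.024500 / -2.725949 = -0.0090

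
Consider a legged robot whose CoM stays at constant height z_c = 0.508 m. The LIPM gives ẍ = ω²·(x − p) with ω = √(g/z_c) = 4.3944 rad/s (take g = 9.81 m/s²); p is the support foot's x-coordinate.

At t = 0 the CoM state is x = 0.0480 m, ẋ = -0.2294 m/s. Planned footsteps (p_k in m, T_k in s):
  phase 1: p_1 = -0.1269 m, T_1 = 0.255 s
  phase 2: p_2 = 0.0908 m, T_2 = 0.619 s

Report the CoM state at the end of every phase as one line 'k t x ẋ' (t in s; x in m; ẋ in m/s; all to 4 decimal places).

phase 1: p=-0.1269, T=0.255, ωT=1.120572, cosh=1.696351, sinh=1.370257; start (x,ẋ)=(0.048000, -0.229400) → end (x,ẋ)=(0.098260, 0.664010)
phase 2: p=0.0908, T=0.619, ωT=2.720134, cosh=7.624108, sinh=7.558242; start (x,ẋ)=(0.098260, 0.664010) → end (x,ẋ)=(1.289758, 5.310277)

1 0.2550 0.0983 0.6640
2 0.8740 1.2898 5.3103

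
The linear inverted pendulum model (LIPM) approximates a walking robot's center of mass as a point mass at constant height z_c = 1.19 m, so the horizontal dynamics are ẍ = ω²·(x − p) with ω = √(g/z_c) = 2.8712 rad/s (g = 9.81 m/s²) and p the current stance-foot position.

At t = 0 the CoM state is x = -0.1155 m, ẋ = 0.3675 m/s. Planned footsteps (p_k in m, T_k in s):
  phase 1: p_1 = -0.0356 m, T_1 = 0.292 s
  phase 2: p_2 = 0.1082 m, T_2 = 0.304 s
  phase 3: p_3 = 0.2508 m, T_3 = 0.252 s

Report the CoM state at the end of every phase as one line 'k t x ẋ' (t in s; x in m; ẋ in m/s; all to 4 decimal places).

phase 1: p=-0.0356, T=0.292, ωT=0.838390, cosh=1.372524, sinh=0.940118; start (x,ẋ)=(-0.115500, 0.367500) → end (x,ẋ)=(-0.024934, 0.288731)
phase 2: p=0.1082, T=0.304, ωT=0.872845, cosh=1.405736, sinh=0.987975; start (x,ẋ)=(-0.024934, 0.288731) → end (x,ẋ)=(0.020401, 0.028222)
phase 3: p=0.2508, T=0.252, ωT=0.723542, cosh=1.273377, sinh=0.788346; start (x,ẋ)=(0.020401, 0.028222) → end (x,ẋ)=(-0.034837, -0.485572)

1 0.2920 -0.0249 0.2887
2 0.5960 0.0204 0.0282
3 0.8480 -0.0348 -0.4856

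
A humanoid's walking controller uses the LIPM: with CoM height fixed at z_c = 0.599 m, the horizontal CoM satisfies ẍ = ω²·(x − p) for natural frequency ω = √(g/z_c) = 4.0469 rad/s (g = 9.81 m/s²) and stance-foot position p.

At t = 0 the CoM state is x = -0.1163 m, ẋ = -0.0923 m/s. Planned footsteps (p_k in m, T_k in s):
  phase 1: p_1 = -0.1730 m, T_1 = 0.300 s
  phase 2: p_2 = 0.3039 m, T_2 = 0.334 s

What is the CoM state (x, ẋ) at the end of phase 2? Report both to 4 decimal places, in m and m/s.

x = -0.4556, ẋ = -2.5989

phase 1: p=-0.1730, T=0.300, ωT=1.214070, cosh=1.832074, sinh=1.535088; start (x,ẋ)=(-0.116300, -0.092300) → end (x,ẋ)=(-0.104133, 0.183140)
phase 2: p=0.3039, T=0.334, ωT=1.351665, cosh=2.061331, sinh=1.802521; start (x,ẋ)=(-0.104133, 0.183140) → end (x,ẋ)=(-0.455619, -2.598936)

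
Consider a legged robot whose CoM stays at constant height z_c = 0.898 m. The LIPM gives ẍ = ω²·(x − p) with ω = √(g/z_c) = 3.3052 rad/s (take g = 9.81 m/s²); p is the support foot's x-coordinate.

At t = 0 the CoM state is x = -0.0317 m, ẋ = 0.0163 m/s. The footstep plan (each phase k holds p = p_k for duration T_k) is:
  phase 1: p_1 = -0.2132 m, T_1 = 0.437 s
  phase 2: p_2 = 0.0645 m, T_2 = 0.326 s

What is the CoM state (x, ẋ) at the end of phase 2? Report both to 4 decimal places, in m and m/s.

phase 1: p=-0.2132, T=0.437, ωT=1.444372, cosh=2.237542, sinh=2.001648; start (x,ẋ)=(-0.031700, 0.016300) → end (x,ẋ)=(0.202785, 1.237248)
phase 2: p=0.0645, T=0.326, ωT=1.077495, cosh=1.638880, sinh=1.298433; start (x,ẋ)=(0.202785, 1.237248) → end (x,ẋ)=(0.777180, 2.621164)

x = 0.7772, ẋ = 2.6212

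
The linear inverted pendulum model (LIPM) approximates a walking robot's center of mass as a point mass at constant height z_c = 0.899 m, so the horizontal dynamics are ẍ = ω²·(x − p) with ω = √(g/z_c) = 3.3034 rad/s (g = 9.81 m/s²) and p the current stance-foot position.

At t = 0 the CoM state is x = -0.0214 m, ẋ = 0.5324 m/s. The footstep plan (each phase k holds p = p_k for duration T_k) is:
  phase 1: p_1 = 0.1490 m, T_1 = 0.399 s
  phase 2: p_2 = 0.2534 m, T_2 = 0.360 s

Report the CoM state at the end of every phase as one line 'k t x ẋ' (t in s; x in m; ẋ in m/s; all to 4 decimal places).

phase 1: p=0.1490, T=0.399, ωT=1.318057, cosh=2.001904, sinh=1.734249; start (x,ẋ)=(-0.021400, 0.532400) → end (x,ẋ)=(0.087380, 0.089606)
phase 2: p=0.2534, T=0.360, ωT=1.189224, cosh=1.794494, sinh=1.490037; start (x,ẋ)=(0.087380, 0.089606) → end (x,ẋ)=(-0.004105, -0.656385)

1 0.3990 0.0874 0.0896
2 0.7590 -0.0041 -0.6564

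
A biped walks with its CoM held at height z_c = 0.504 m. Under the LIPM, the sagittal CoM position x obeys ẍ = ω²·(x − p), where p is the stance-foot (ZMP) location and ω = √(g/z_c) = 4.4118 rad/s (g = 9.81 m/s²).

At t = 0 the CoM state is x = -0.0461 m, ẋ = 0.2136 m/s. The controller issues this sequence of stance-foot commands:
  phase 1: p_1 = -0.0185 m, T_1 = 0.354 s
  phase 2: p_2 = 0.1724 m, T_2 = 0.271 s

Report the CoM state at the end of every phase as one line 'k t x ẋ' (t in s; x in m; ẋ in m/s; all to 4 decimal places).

1 0.3540 0.0231 0.2541
2 0.6250 -0.0104 -0.5304

phase 1: p=-0.0185, T=0.354, ωT=1.561777, cosh=2.488525, sinh=2.278762; start (x,ẋ)=(-0.046100, 0.213600) → end (x,ẋ)=(0.023144, 0.254074)
phase 2: p=0.1724, T=0.271, ωT=1.195598, cosh=1.804028, sinh=1.501505; start (x,ẋ)=(0.023144, 0.254074) → end (x,ẋ)=(-0.010390, -0.530364)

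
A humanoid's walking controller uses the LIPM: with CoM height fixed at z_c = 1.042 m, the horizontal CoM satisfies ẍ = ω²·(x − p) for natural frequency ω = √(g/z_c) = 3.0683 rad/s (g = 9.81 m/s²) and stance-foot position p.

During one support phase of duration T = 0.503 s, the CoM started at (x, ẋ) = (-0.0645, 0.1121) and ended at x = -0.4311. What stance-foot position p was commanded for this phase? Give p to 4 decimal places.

ωT = 3.0683·0.503 = 1.543355; cosh(ωT) = 2.446964, sinh(ωT) = 2.233301
x(T) = p + (x₀−p)·cosh(ωT) + (ẋ₀/ω)·sinh(ωT) ⇒ p·(1 − cosh) = x(T) − x₀·cosh − (ẋ₀/ω)·sinh
numerator   = -0.4311 − (-0.0645)·2.446964 − (0.1121/3.0683)·2.233301 = -0.354864
denominator = 1 − 2.446964 = -1.446964
p = -0.354864 / -1.446964 = 0.2452

p = 0.2452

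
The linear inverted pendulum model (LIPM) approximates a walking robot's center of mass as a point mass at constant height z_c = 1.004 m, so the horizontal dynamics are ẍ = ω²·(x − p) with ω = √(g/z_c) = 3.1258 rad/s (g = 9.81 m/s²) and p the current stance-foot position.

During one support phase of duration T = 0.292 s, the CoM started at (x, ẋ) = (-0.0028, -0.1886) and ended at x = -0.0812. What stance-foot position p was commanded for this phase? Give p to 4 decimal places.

p = 0.0316

ωT = 3.1258·0.292 = 0.912734; cosh(ωT) = 1.446274, sinh(ωT) = 1.044849
x(T) = p + (x₀−p)·cosh(ωT) + (ẋ₀/ω)·sinh(ωT) ⇒ p·(1 − cosh) = x(T) − x₀·cosh − (ẋ₀/ω)·sinh
numerator   = -0.0812 − (-0.0028)·1.446274 − (-0.1886/3.1258)·1.044849 = -0.014108
denominator = 1 − 1.446274 = -0.446274
p = -0.014108 / -0.446274 = 0.0316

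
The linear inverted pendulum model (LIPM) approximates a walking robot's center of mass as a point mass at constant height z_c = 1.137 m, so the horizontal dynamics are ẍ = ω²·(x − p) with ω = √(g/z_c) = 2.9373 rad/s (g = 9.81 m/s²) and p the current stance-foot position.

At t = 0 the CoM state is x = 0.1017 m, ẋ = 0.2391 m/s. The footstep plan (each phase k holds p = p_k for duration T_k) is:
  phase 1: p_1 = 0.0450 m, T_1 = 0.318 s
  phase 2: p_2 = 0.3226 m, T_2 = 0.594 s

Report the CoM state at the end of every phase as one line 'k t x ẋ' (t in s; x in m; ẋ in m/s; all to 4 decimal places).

1 0.3180 0.2159 0.5304
2 0.9120 0.5089 0.6945

phase 1: p=0.0450, T=0.318, ωT=0.934061, cosh=1.468889, sinh=1.075935; start (x,ẋ)=(0.101700, 0.239100) → end (x,ẋ)=(0.215868, 0.530403)
phase 2: p=0.3226, T=0.594, ωT=1.744756, cosh=2.949597, sinh=2.774909; start (x,ẋ)=(0.215868, 0.530403) → end (x,ẋ)=(0.508864, 0.694533)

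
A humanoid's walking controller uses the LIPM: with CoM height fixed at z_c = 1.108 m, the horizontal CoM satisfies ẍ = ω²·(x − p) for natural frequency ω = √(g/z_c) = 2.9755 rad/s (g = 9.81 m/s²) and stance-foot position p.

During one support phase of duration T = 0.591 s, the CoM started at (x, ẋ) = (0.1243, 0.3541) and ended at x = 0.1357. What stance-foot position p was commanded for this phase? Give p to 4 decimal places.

p = 0.2871

ωT = 2.9755·0.591 = 1.758520; cosh(ωT) = 2.988072, sinh(ωT) = 2.815772
x(T) = p + (x₀−p)·cosh(ωT) + (ẋ₀/ω)·sinh(ωT) ⇒ p·(1 − cosh) = x(T) − x₀·cosh − (ẋ₀/ω)·sinh
numerator   = 0.1357 − (0.1243)·2.988072 − (0.3541/2.9755)·2.815772 = -0.570809
denominator = 1 − 2.988072 = -1.988072
p = -0.570809 / -1.988072 = 0.2871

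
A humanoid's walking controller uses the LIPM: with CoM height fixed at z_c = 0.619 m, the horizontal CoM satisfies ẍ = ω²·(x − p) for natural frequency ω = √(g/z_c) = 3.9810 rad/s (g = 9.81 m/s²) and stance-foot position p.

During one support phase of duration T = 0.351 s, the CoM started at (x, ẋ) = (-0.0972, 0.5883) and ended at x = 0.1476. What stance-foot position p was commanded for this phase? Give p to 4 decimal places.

p = -0.0660

ωT = 3.9810·0.351 = 1.397331; cosh(ωT) = 2.145824, sinh(ωT) = 1.898568
x(T) = p + (x₀−p)·cosh(ωT) + (ẋ₀/ω)·sinh(ωT) ⇒ p·(1 − cosh) = x(T) − x₀·cosh − (ẋ₀/ω)·sinh
numerator   = 0.1476 − (-0.0972)·2.145824 − (0.5883/3.9810)·1.898568 = 0.075610
denominator = 1 − 2.145824 = -1.145824
p = 0.075610 / -1.145824 = -0.0660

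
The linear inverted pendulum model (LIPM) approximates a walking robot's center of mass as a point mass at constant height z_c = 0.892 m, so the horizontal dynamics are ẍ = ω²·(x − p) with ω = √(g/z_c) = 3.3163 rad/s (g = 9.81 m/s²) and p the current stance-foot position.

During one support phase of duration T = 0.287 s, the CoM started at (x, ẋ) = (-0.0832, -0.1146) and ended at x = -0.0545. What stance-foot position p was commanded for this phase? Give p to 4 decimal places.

ωT = 3.3163·0.287 = 0.951778; cosh(ωT) = 1.488183, sinh(ωT) = 1.102129
x(T) = p + (x₀−p)·cosh(ωT) + (ẋ₀/ω)·sinh(ωT) ⇒ p·(1 − cosh) = x(T) − x₀·cosh − (ẋ₀/ω)·sinh
numerator   = -0.0545 − (-0.0832)·1.488183 − (-0.1146/3.3163)·1.102129 = 0.107403
denominator = 1 − 1.488183 = -0.488183
p = 0.107403 / -0.488183 = -0.2200

p = -0.2200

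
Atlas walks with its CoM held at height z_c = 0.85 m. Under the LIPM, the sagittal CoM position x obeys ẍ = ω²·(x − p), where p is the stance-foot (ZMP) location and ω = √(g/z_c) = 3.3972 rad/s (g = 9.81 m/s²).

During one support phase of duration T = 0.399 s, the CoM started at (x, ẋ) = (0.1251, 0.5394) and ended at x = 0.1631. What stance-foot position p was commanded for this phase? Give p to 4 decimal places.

ωT = 3.3972·0.399 = 1.355483; cosh(ωT) = 2.068228, sinh(ωT) = 1.810405
x(T) = p + (x₀−p)·cosh(ωT) + (ẋ₀/ω)·sinh(ωT) ⇒ p·(1 − cosh) = x(T) − x₀·cosh − (ẋ₀/ω)·sinh
numerator   = 0.1631 − (0.1251)·2.068228 − (0.5394/3.3972)·1.810405 = -0.383087
denominator = 1 − 2.068228 = -1.068228
p = -0.383087 / -1.068228 = 0.3586

p = 0.3586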